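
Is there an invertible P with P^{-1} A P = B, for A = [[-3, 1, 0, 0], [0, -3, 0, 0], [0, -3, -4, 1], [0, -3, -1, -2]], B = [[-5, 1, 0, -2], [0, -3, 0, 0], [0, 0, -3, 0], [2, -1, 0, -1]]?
Both have characteristic polynomial (x + 3)^4 and minimal polynomial (x + 3)^2. But rank(A + 3I) = 2 for A while rank(B + 3I) = 1 for B, so the number of Jordan blocks at λ = -3 differs. A and B are not similar.

No.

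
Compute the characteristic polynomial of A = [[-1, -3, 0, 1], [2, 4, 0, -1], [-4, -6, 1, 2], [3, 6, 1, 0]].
xI - A = [[x + 1, 3, 0, -1], [-2, x - 4, 0, 1], [4, 6, x - 1, -2], [-3, -6, -1, x]].

Expanding det(xI - A) along the first row:
det(xI - A) = + (x + 1)·det([[x - 4, 0, 1], [6, x - 1, -2], [-6, -1, x]]) - (3)·det([[-2, 0, 1], [4, x - 1, -2], [-3, -1, x]]) + (0)·det([[-2, x - 4, 1], [4, 6, -2], [-3, -6, x]]) - (-1)·det([[-2, x - 4, 0], [4, 6, x - 1], [-3, -6, -1]]).

Evaluating gives χ_A(x) = x^4 - 4x^3 + 6x^2 - 4x + 1 = (x - 1)^4.

χ_A(x) = (x - 1)^4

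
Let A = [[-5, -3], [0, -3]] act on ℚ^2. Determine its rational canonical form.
R = [[0, -15], [1, -8]]

The invariant factors of A (the non-unit diagonal entries of the Smith normal form of xI - A over ℚ[x]) are (x + 3)(x + 5), each dividing the next. The characteristic polynomial is their product, (x + 3)(x + 5).

The rational canonical form is the block-diagonal matrix of companion matrices C(f_i):
R = [[0, -15], [1, -8]].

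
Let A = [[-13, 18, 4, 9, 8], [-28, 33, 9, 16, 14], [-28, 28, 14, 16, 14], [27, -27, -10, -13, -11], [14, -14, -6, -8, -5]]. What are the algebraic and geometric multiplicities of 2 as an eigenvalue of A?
The characteristic polynomial is (x - 5)^2(x - 2)^3, so the factor x - 2 appears with exponent 3: the algebraic multiplicity is 3.

rank(A - 2I) = 4, so the eigenspace has dimension 5 - 4 = 1: the geometric multiplicity is 1.

Since 1 < 3, A is not diagonalizable.

algebraic multiplicity 3, geometric multiplicity 1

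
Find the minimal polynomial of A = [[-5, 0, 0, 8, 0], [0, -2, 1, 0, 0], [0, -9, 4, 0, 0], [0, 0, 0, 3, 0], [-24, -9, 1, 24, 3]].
The characteristic polynomial factors as (x - 3)^2(x - 1)^2(x + 5). The minimal polynomial is ∏(x - λ)^{k_λ} where k_λ is the size of the largest Jordan block at λ.

For λ = -5: rank(A + 5I) = 4, and the largest Jordan block has size 1 (the smallest k with rank((A + 5I)^k) = rank((A + 5I)^(k+1))).
For λ = 1: rank(A - I) = 4, and the largest Jordan block has size 2 (the smallest k with rank((A - I)^k) = rank((A - I)^(k+1))).
For λ = 3: rank(A - 3I) = 3, and the largest Jordan block has size 1 (the smallest k with rank((A - 3I)^k) = rank((A - 3I)^(k+1))).

So m_A(x) = (x - 3)(x - 1)^2(x + 5).

m_A(x) = (x - 3)(x - 1)^2(x + 5)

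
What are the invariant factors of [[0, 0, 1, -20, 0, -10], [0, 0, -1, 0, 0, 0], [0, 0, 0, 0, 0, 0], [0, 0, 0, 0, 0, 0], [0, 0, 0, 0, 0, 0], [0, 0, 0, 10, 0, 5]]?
The Jordan structure of A has elementary divisors x^2, x, x, x, (x - 5). Arranging the block sizes at each eigenvalue in decreasing order and taking row products gives the invariant factors.

Invariant factors (smallest first, each dividing the next): x, x, x, x^2(x - 5).

Check: the last factor x^2(x - 5) is the minimal polynomial, and the product x^5(x - 5) is the characteristic polynomial.

x, x, x, x^2(x - 5)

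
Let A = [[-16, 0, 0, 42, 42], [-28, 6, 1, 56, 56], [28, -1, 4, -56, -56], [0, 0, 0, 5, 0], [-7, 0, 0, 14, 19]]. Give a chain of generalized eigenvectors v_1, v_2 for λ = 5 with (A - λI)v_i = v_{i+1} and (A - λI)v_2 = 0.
v_1 = [[-2, 0, 1, -1, 0]]^T, v_2 = [[0, 1, -1, 0, 0]]^T

We seek v_1 ∈ ker((A - 5I)^2) \ ker(A - 5I), then set v_{i+1} = (A - 5I) v_i.

One such chain is v_1 = [[-2, 0, 1, -1, 0]]^T, v_2 = [[0, 1, -1, 0, 0]]^T. Check: (A - 5I) v_2 = [[0, 0, 0, 0, 0]]^T = 0.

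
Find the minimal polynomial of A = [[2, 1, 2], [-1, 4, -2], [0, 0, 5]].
m_A(x) = (x - 5)(x - 3)^2

The characteristic polynomial factors as (x - 5)(x - 3)^2. The minimal polynomial is ∏(x - λ)^{k_λ} where k_λ is the size of the largest Jordan block at λ.

For λ = 3: rank(A - 3I) = 2, and the largest Jordan block has size 2 (the smallest k with rank((A - 3I)^k) = rank((A - 3I)^(k+1))).
For λ = 5: rank(A - 5I) = 2, and the largest Jordan block has size 1 (the smallest k with rank((A - 5I)^k) = rank((A - 5I)^(k+1))).

So m_A(x) = (x - 5)(x - 3)^2.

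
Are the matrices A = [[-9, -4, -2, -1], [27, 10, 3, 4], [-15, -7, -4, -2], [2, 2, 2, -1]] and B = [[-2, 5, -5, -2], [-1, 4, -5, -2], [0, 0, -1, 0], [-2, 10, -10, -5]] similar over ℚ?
No.

Both have characteristic polynomial (x + 1)^4, but the minimal polynomial of A is (x + 1)^3 while the minimal polynomial of B is (x + 1)^2. The minimal polynomial is a similarity invariant, so A and B are not similar.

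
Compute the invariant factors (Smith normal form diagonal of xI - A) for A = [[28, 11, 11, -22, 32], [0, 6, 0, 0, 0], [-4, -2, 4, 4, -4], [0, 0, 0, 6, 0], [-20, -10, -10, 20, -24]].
x - 6, x - 6, (x - 6)^2(x + 4)

The Jordan structure of A has elementary divisors (x + 4), (x - 6)^2, (x - 6), (x - 6). Arranging the block sizes at each eigenvalue in decreasing order and taking row products gives the invariant factors.

Invariant factors (smallest first, each dividing the next): x - 6, x - 6, (x - 6)^2(x + 4).

Check: the last factor (x - 6)^2(x + 4) is the minimal polynomial, and the product (x - 6)^4(x + 4) is the characteristic polynomial.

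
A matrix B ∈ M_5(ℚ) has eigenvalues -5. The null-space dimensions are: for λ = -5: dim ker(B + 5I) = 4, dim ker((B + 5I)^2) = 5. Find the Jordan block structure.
Jordan blocks: (-5, 2), (-5, 1), (-5, 1), (-5, 1)

λ = -5: successive nullity increments [4, 1] count blocks of size ≥ k; block sizes are [2, 1, 1, 1].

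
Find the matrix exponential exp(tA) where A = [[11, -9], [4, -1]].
e^{tA} = [[(6*t + 1)*e^{5*t}, -9*t*e^{5*t}], [4*t*e^{5*t}, (1 - 6*t)*e^{5*t}]]

A has Jordan form J = [[5, 1], [0, 5]] with A = PJP^{-1}, so e^{tA} = P e^{tJ} P^{-1}.

For a Jordan block J_k(λ), e^{tJ_k(λ)} = e^{λt} · (I + tN + t^2 N^2/2! + ... + t^{k-1} N^{k-1}/(k-1)!) where N is the nilpotent superdiagonal part.

Assembling the blocks and conjugating back gives the entries of e^{tA} as shown above.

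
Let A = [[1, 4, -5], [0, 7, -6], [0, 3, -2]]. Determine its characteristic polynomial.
xI - A = [[x - 1, -4, 5], [0, x - 7, 6], [0, -3, x + 2]].

Expanding det(xI - A) along the first row:
det(xI - A) = + (x - 1)·det([[x - 7, 6], [-3, x + 2]]) - (-4)·det([[0, 6], [0, x + 2]]) + (5)·det([[0, x - 7], [0, -3]]).

Evaluating gives χ_A(x) = x^3 - 6x^2 + 9x - 4 = (x - 4)(x - 1)^2.

χ_A(x) = (x - 4)(x - 1)^2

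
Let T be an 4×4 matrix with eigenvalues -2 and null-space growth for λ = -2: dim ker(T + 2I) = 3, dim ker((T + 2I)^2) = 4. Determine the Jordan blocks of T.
λ = -2: successive nullity increments [3, 1] count blocks of size ≥ k; block sizes are [2, 1, 1].

Jordan blocks: (-2, 2), (-2, 1), (-2, 1)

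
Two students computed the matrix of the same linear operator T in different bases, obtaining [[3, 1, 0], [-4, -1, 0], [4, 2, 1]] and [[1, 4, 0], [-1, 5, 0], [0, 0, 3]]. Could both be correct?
No.

trace(A) = 3 but trace(B) = 9. The trace is a similarity invariant, so A and B are not similar.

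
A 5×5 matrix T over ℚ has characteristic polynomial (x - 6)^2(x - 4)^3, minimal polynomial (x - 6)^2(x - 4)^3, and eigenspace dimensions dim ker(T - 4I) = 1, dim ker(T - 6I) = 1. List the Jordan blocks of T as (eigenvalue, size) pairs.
λ = 4: algebraic multiplicity 3 (exponent in χ_T), largest block size 3 (exponent in m_T), 1 block (geometric multiplicity). This forces block sizes [3].
λ = 6: algebraic multiplicity 2 (exponent in χ_T), largest block size 2 (exponent in m_T), 1 block (geometric multiplicity). This forces block sizes [2].

Jordan blocks: (4, 3), (6, 2)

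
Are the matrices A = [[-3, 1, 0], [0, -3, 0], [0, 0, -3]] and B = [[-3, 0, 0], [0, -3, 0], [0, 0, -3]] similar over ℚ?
Both have characteristic polynomial (x + 3)^3, but the minimal polynomial of A is (x + 3)^2 while the minimal polynomial of B is x + 3. The minimal polynomial is a similarity invariant, so A and B are not similar.

No.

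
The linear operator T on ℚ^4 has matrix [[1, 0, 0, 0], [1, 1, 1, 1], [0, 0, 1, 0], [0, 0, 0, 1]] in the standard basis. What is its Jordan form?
The characteristic polynomial is det(xI - A) = (x - 1)^4, so the eigenvalues are 1 (algebraic multiplicity 4).

For λ = 1: rank(A - I) = 1, rank((A - I)^2) = 0. The eigenspace has dimension 4 - 1 = 3, so there are 3 Jordan blocks; the rank sequence gives block sizes [2, 1, 1].

Assembling the blocks gives the Jordan form J above.

J = [[1, 1, 0, 0], [0, 1, 0, 0], [0, 0, 1, 0], [0, 0, 0, 1]]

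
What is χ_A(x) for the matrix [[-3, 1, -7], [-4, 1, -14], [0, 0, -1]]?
χ_A(x) = (x + 1)^3

xI - A = [[x + 3, -1, 7], [4, x - 1, 14], [0, 0, x + 1]].

Expanding det(xI - A) along the first row:
det(xI - A) = + (x + 3)·det([[x - 1, 14], [0, x + 1]]) - (-1)·det([[4, 14], [0, x + 1]]) + (7)·det([[4, x - 1], [0, 0]]).

Evaluating gives χ_A(x) = x^3 + 3x^2 + 3x + 1 = (x + 1)^3.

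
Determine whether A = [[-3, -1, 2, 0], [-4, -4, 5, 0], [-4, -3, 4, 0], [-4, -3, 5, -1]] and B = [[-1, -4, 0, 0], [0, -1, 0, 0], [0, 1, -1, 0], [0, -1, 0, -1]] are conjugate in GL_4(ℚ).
No.

Both have characteristic polynomial (x + 1)^4, but the minimal polynomial of A is (x + 1)^3 while the minimal polynomial of B is (x + 1)^2. The minimal polynomial is a similarity invariant, so A and B are not similar.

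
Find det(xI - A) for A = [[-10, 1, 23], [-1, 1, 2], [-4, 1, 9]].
xI - A = [[x + 10, -1, -23], [1, x - 1, -2], [4, -1, x - 9]].

Expanding det(xI - A) along the first row:
det(xI - A) = + (x + 10)·det([[x - 1, -2], [-1, x - 9]]) - (-1)·det([[1, -2], [4, x - 9]]) + (-23)·det([[1, x - 1], [4, -1]]).

Evaluating gives χ_A(x) = x^3.

χ_A(x) = x^3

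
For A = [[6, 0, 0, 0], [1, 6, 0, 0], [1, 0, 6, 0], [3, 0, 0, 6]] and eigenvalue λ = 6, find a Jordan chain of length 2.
v_1 = [[1, 3, 1, 6]]^T, v_2 = [[0, 1, 1, 3]]^T

We seek v_1 ∈ ker((A - 6I)^2) \ ker(A - 6I), then set v_{i+1} = (A - 6I) v_i.

One such chain is v_1 = [[1, 3, 1, 6]]^T, v_2 = [[0, 1, 1, 3]]^T. Check: (A - 6I) v_2 = [[0, 0, 0, 0]]^T = 0.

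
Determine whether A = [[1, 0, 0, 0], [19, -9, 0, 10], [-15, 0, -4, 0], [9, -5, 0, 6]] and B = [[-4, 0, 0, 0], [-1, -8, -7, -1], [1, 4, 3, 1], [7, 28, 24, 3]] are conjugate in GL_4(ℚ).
Two matrices over a field are similar if and only if they have the same invariant factors.

Both A and B have characteristic polynomial (x - 1)^2(x + 4)^2 and minimal polynomial (x - 1)^2(x + 4). Computing further, both have invariant factors x + 4, (x - 1)^2(x + 4). Hence A and B are similar.

Yes.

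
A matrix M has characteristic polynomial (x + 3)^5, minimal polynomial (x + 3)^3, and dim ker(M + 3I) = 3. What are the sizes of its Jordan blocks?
λ = -3: algebraic multiplicity 5 (exponent in χ_M), largest block size 3 (exponent in m_M), 3 blocks (geometric multiplicity). These force block sizes [3, 1, 1].

Jordan blocks: (-3, 3), (-3, 1), (-3, 1)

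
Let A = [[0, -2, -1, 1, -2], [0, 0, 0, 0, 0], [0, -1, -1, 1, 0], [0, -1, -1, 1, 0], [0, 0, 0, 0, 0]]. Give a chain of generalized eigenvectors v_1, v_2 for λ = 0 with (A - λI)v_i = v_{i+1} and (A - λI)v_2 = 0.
v_1 = [[0, 1, -2, 0, -1]]^T, v_2 = [[2, 0, 1, 1, 0]]^T

We seek v_1 ∈ ker(A^2) \ ker(A), then set v_{i+1} = A v_i.

One such chain is v_1 = [[0, 1, -2, 0, -1]]^T, v_2 = [[2, 0, 1, 1, 0]]^T. Check: A v_2 = [[0, 0, 0, 0, 0]]^T = 0.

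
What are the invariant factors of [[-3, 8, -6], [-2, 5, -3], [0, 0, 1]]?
The Jordan structure of A has elementary divisors (x - 1)^2, (x - 1). Arranging the block sizes at each eigenvalue in decreasing order and taking row products gives the invariant factors.

Invariant factors (smallest first, each dividing the next): x - 1, (x - 1)^2.

Check: the last factor (x - 1)^2 is the minimal polynomial, and the product (x - 1)^3 is the characteristic polynomial.

x - 1, (x - 1)^2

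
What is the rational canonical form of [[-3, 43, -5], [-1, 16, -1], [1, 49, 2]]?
The invariant factors of A (the non-unit diagonal entries of the Smith normal form of xI - A over ℚ[x]) are (x - 5)^3, each dividing the next. The characteristic polynomial is their product, (x - 5)^3.

The rational canonical form is the block-diagonal matrix of companion matrices C(f_i):
R = [[0, 0, 125], [1, 0, -75], [0, 1, 15]].

R = [[0, 0, 125], [1, 0, -75], [0, 1, 15]]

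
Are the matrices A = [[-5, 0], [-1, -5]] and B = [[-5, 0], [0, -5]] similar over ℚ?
No.

Both have characteristic polynomial (x + 5)^2, but the minimal polynomial of A is (x + 5)^2 while the minimal polynomial of B is x + 5. The minimal polynomial is a similarity invariant, so A and B are not similar.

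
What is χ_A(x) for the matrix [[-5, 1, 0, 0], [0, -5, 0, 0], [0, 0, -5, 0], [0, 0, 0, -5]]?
χ_A(x) = (x + 5)^4

xI - A = [[x + 5, -1, 0, 0], [0, x + 5, 0, 0], [0, 0, x + 5, 0], [0, 0, 0, x + 5]].

Expanding det(xI - A) along the first row:
det(xI - A) = + (x + 5)·det([[x + 5, 0, 0], [0, x + 5, 0], [0, 0, x + 5]]) - (-1)·det([[0, 0, 0], [0, x + 5, 0], [0, 0, x + 5]]) + (0)·det([[0, x + 5, 0], [0, 0, 0], [0, 0, x + 5]]) - (0)·det([[0, x + 5, 0], [0, 0, x + 5], [0, 0, 0]]).

Evaluating gives χ_A(x) = x^4 + 20x^3 + 150x^2 + 500x + 625 = (x + 5)^4.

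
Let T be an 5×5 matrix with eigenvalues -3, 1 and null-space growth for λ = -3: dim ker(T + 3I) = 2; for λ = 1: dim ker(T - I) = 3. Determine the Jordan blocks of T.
Jordan blocks: (-3, 1), (-3, 1), (1, 1), (1, 1), (1, 1)

λ = -3: successive nullity increments [2] count blocks of size ≥ k; block sizes are [1, 1].
λ = 1: successive nullity increments [3] count blocks of size ≥ k; block sizes are [1, 1, 1].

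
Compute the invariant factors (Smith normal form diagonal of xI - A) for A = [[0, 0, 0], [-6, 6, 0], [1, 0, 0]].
x^2(x - 6)

The Jordan structure of A has elementary divisors x^2, (x - 6). Arranging the block sizes at each eigenvalue in decreasing order and taking row products gives the invariant factors.

Invariant factors (smallest first, each dividing the next): x^2(x - 6).

Check: the last factor x^2(x - 6) is the minimal polynomial, and the product x^2(x - 6) is the characteristic polynomial.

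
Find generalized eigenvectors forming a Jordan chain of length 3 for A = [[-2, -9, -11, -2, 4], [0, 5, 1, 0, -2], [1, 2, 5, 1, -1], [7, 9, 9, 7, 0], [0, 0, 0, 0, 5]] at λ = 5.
We seek v_1 ∈ ker((A - 5I)^3) \ ker((A - 5I)^2), then set v_{i+1} = (A - 5I) v_i.

One such chain is v_1 = [[0, 0, 0, 1, 0]]^T, v_2 = [[-2, 0, 1, 2, 0]]^T, v_3 = [[-1, 1, 0, -1, 0]]^T. Check: (A - 5I) v_3 = [[0, 0, 0, 0, 0]]^T = 0.

v_1 = [[0, 0, 0, 1, 0]]^T, v_2 = [[-2, 0, 1, 2, 0]]^T, v_3 = [[-1, 1, 0, -1, 0]]^T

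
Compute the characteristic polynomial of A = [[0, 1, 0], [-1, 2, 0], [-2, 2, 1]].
xI - A = [[x, -1, 0], [1, x - 2, 0], [2, -2, x - 1]].

Expanding det(xI - A) along the first row:
det(xI - A) = + (x)·det([[x - 2, 0], [-2, x - 1]]) - (-1)·det([[1, 0], [2, x - 1]]) + (0)·det([[1, x - 2], [2, -2]]).

Evaluating gives χ_A(x) = x^3 - 3x^2 + 3x - 1 = (x - 1)^3.

χ_A(x) = (x - 1)^3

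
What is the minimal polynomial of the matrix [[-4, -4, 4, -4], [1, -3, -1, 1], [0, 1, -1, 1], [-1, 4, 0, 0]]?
m_A(x) = x^2(x + 4)^2

The characteristic polynomial factors as x^2(x + 4)^2. The minimal polynomial is ∏(x - λ)^{k_λ} where k_λ is the size of the largest Jordan block at λ.

For λ = -4: rank(A + 4I) = 3, and the largest Jordan block has size 2 (the smallest k with rank((A + 4I)^k) = rank((A + 4I)^(k+1))).
For λ = 0: rank(A) = 3, and the largest Jordan block has size 2 (the smallest k with rank(A^k) = rank(A^(k+1))).

So m_A(x) = x^2(x + 4)^2.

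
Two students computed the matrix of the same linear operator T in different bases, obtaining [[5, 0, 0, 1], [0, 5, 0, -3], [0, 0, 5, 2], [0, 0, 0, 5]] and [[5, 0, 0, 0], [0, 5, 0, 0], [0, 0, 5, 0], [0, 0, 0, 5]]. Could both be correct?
No.

Both have characteristic polynomial (x - 5)^4, but the minimal polynomial of A is (x - 5)^2 while the minimal polynomial of B is x - 5. The minimal polynomial is a similarity invariant, so A and B are not similar.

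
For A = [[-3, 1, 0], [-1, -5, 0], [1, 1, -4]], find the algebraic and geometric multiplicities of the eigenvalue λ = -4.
algebraic multiplicity 3, geometric multiplicity 2

The characteristic polynomial is (x + 4)^3, so the factor x + 4 appears with exponent 3: the algebraic multiplicity is 3.

rank(A + 4I) = 1, so the eigenspace has dimension 3 - 1 = 2: the geometric multiplicity is 2.

Since 2 < 3, A is not diagonalizable.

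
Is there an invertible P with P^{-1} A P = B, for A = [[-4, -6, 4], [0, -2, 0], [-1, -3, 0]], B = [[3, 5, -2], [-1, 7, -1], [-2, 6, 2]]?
No.

trace(A) = -6 but trace(B) = 12. The trace is a similarity invariant, so A and B are not similar.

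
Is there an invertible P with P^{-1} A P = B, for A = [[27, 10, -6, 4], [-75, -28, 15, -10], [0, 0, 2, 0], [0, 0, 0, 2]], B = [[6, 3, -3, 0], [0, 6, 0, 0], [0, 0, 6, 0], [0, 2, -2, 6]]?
No.

trace(A) = 3 but trace(B) = 24. The trace is a similarity invariant, so A and B are not similar.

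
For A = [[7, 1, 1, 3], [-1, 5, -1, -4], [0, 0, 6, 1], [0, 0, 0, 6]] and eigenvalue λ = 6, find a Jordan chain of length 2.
v_1 = [[0, 1, 0, 0]]^T, v_2 = [[1, -1, 0, 0]]^T

We seek v_1 ∈ ker((A - 6I)^2) \ ker(A - 6I), then set v_{i+1} = (A - 6I) v_i.

One such chain is v_1 = [[0, 1, 0, 0]]^T, v_2 = [[1, -1, 0, 0]]^T. Check: (A - 6I) v_2 = [[0, 0, 0, 0]]^T = 0.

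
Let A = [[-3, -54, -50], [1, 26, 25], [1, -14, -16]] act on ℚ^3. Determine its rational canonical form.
R = [[0, 0, -16], [1, 0, -8], [0, 1, 7]]

The invariant factors of A (the non-unit diagonal entries of the Smith normal form of xI - A over ℚ[x]) are (x - 4)^2(x + 1), each dividing the next. The characteristic polynomial is their product, (x - 4)^2(x + 1).

The rational canonical form is the block-diagonal matrix of companion matrices C(f_i):
R = [[0, 0, -16], [1, 0, -8], [0, 1, 7]].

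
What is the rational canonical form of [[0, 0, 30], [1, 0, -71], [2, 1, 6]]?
The invariant factors of A (the non-unit diagonal entries of the Smith normal form of xI - A over ℚ[x]) are (x - 5)(x^2 - x + 6), each dividing the next. The characteristic polynomial is their product, (x - 5)(x^2 - x + 6).

The rational canonical form is the block-diagonal matrix of companion matrices C(f_i):
R = [[0, 0, 30], [1, 0, -11], [0, 1, 6]].

Note the characteristic polynomial does not split into linear factors over ℚ, so A has no Jordan form over ℚ; the rational canonical form exists over any field.

R = [[0, 0, 30], [1, 0, -11], [0, 1, 6]]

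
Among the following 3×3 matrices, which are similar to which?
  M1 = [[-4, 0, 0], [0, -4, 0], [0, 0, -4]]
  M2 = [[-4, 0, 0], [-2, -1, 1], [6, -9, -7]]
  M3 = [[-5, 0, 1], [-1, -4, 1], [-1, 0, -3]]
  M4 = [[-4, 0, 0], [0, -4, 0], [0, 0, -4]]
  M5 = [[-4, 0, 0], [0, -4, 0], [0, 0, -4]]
2 classes: {M1, M4, M5}, {M2, M3}

Characteristic polynomials: χ_{M1} = (x + 4)^3, χ_{M2} = (x + 4)^3, χ_{M3} = (x + 4)^3, χ_{M4} = (x + 4)^3, χ_{M5} = (x + 4)^3.

{M1, M4, M5}: invariant factors x + 4, x + 4, x + 4.

{M2, M3}: invariant factors x + 4, (x + 4)^2.

Matrices are similar if and only if their invariant-factor lists agree; the partition into similarity classes is {M1, M4, M5}, {M2, M3}.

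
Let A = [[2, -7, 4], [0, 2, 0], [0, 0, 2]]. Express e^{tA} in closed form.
A has Jordan form J = [[2, 1, 0], [0, 2, 0], [0, 0, 2]] with A = PJP^{-1}, so e^{tA} = P e^{tJ} P^{-1}.

For a Jordan block J_k(λ), e^{tJ_k(λ)} = e^{λt} · (I + tN + t^2 N^2/2! + ... + t^{k-1} N^{k-1}/(k-1)!) where N is the nilpotent superdiagonal part.

Assembling the blocks and conjugating back gives the entries of e^{tA} as shown above.

e^{tA} = [[e^{2*t}, -7*t*e^{2*t}, 4*t*e^{2*t}], [0, e^{2*t}, 0], [0, 0, e^{2*t}]]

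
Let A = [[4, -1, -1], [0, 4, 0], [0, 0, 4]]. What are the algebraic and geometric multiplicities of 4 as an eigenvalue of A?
algebraic multiplicity 3, geometric multiplicity 2

The characteristic polynomial is (x - 4)^3, so the factor x - 4 appears with exponent 3: the algebraic multiplicity is 3.

rank(A - 4I) = 1, so the eigenspace has dimension 3 - 1 = 2: the geometric multiplicity is 2.

Since 2 < 3, A is not diagonalizable.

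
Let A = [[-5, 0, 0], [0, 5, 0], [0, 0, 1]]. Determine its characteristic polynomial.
xI - A = [[x + 5, 0, 0], [0, x - 5, 0], [0, 0, x - 1]].

Expanding det(xI - A) along the first row:
det(xI - A) = + (x + 5)·det([[x - 5, 0], [0, x - 1]]) - (0)·det([[0, 0], [0, x - 1]]) + (0)·det([[0, x - 5], [0, 0]]).

Evaluating gives χ_A(x) = x^3 - x^2 - 25x + 25 = (x - 5)(x - 1)(x + 5).

χ_A(x) = (x - 5)(x - 1)(x + 5)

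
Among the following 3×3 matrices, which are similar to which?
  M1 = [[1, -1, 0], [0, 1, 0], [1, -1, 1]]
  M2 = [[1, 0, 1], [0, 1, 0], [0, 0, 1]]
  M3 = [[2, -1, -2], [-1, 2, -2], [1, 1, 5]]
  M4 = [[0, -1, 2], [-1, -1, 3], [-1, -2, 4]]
3 classes: {M1, M4}, {M2}, {M3}

Characteristic polynomials: χ_{M1} = (x - 1)^3, χ_{M2} = (x - 1)^3, χ_{M3} = (x - 3)^3, χ_{M4} = (x - 1)^3.

{M1, M4}: invariant factors (x - 1)^3.

{M2}: invariant factors x - 1, (x - 1)^2.

{M3}: invariant factors x - 3, (x - 3)^2.

Matrices are similar if and only if their invariant-factor lists agree; the partition into similarity classes is {M1, M4}, {M2}, {M3}.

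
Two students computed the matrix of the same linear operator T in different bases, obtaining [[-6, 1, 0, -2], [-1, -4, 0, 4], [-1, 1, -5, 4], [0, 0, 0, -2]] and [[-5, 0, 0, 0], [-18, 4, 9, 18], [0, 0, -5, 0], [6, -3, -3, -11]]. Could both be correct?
No.

Both have characteristic polynomial (x + 2)(x + 5)^3, but the minimal polynomial of A is (x + 2)(x + 5)^2 while the minimal polynomial of B is (x + 2)(x + 5). The minimal polynomial is a similarity invariant, so A and B are not similar.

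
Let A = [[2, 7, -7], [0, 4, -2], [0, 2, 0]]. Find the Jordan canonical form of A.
The characteristic polynomial is det(xI - A) = (x - 2)^3, so the eigenvalues are 2 (algebraic multiplicity 3).

For λ = 2: rank(A - 2I) = 1, rank((A - 2I)^2) = 0. The eigenspace has dimension 3 - 1 = 2, so there are 2 Jordan blocks; the rank sequence gives block sizes [2, 1].

Assembling the blocks gives the Jordan form J above.

J = [[2, 1, 0], [0, 2, 0], [0, 0, 2]]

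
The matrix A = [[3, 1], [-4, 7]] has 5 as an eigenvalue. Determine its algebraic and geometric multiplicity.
The characteristic polynomial is (x - 5)^2, so the factor x - 5 appears with exponent 2: the algebraic multiplicity is 2.

rank(A - 5I) = 1, so the eigenspace has dimension 2 - 1 = 1: the geometric multiplicity is 1.

Since 1 < 2, A is not diagonalizable.

algebraic multiplicity 2, geometric multiplicity 1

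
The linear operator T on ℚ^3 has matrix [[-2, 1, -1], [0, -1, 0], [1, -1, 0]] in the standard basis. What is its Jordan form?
The characteristic polynomial is det(xI - A) = (x + 1)^3, so the eigenvalues are -1 (algebraic multiplicity 3).

For λ = -1: rank(A + I) = 1, rank((A + I)^2) = 0. The eigenspace has dimension 3 - 1 = 2, so there are 2 Jordan blocks; the rank sequence gives block sizes [2, 1].

Assembling the blocks gives the Jordan form J above.

J = [[-1, 1, 0], [0, -1, 0], [0, 0, -1]]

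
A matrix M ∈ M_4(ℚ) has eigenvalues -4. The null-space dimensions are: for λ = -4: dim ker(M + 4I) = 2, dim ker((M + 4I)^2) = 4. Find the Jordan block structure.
λ = -4: successive nullity increments [2, 2] count blocks of size ≥ k; block sizes are [2, 2].

Jordan blocks: (-4, 2), (-4, 2)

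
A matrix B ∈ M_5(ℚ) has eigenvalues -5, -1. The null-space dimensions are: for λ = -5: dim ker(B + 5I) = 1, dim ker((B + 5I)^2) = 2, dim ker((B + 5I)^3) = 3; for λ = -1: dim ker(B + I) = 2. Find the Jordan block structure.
Jordan blocks: (-5, 3), (-1, 1), (-1, 1)

λ = -5: successive nullity increments [1, 1, 1] count blocks of size ≥ k; block sizes are [3].
λ = -1: successive nullity increments [2] count blocks of size ≥ k; block sizes are [1, 1].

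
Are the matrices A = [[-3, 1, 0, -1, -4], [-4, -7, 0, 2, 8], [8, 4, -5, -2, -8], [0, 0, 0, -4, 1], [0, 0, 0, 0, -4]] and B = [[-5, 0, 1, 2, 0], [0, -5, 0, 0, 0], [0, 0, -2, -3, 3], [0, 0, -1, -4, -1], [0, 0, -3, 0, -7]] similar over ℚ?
No.

Both have characteristic polynomial (x + 4)^2(x + 5)^3, but the minimal polynomial of A is (x + 4)^2(x + 5)^2 while the minimal polynomial of B is (x + 4)^2(x + 5). The minimal polynomial is a similarity invariant, so A and B are not similar.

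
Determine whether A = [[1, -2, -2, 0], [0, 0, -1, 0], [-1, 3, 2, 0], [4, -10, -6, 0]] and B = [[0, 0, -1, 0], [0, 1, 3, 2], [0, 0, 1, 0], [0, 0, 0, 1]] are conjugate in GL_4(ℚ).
Both have characteristic polynomial x(x - 1)^3, but the minimal polynomial of A is x(x - 1)^3 while the minimal polynomial of B is x(x - 1)^2. The minimal polynomial is a similarity invariant, so A and B are not similar.

No.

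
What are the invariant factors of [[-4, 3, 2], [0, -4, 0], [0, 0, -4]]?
The Jordan structure of A has elementary divisors (x + 4)^2, (x + 4). Arranging the block sizes at each eigenvalue in decreasing order and taking row products gives the invariant factors.

Invariant factors (smallest first, each dividing the next): x + 4, (x + 4)^2.

Check: the last factor (x + 4)^2 is the minimal polynomial, and the product (x + 4)^3 is the characteristic polynomial.

x + 4, (x + 4)^2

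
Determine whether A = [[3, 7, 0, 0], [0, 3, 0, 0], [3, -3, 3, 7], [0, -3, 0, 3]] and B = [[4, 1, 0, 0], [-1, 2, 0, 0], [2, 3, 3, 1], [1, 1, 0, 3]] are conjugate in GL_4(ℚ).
Yes.

Two matrices over a field are similar if and only if they have the same invariant factors.

Both A and B have characteristic polynomial (x - 3)^4 and minimal polynomial (x - 3)^2. Computing further, both have invariant factors (x - 3)^2, (x - 3)^2. Hence A and B are similar.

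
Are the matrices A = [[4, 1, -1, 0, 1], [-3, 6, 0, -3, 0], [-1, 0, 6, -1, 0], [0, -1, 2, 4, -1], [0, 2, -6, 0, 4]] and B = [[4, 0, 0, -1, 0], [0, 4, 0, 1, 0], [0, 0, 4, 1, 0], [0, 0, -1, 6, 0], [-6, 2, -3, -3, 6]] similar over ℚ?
Both have characteristic polynomial (x - 6)(x - 5)^2(x - 4)^2, but the minimal polynomial of A is (x - 6)(x - 5)^2(x - 4)^2 while the minimal polynomial of B is (x - 6)(x - 5)^2(x - 4). The minimal polynomial is a similarity invariant, so A and B are not similar.

No.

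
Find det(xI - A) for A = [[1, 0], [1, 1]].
xI - A = [[x - 1, 0], [-1, x - 1]].

Expanding det(xI - A) along the first row:
det(xI - A) = + (x - 1)·det([[x - 1]]) - (0)·det([[-1]]).

Evaluating gives χ_A(x) = x^2 - 2x + 1 = (x - 1)^2.

χ_A(x) = (x - 1)^2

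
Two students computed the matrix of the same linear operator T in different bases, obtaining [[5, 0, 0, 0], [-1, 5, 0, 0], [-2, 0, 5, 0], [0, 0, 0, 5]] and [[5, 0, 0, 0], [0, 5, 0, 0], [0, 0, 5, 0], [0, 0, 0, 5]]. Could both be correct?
Both have characteristic polynomial (x - 5)^4, but the minimal polynomial of A is (x - 5)^2 while the minimal polynomial of B is x - 5. The minimal polynomial is a similarity invariant, so A and B are not similar.

No.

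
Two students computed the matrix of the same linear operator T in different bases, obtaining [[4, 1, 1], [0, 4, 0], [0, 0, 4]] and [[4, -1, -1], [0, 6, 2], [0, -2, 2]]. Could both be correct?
Yes.

Two matrices over a field are similar if and only if they have the same invariant factors.

Both A and B have characteristic polynomial (x - 4)^3 and minimal polynomial (x - 4)^2. Computing further, both have invariant factors x - 4, (x - 4)^2. Hence A and B are similar.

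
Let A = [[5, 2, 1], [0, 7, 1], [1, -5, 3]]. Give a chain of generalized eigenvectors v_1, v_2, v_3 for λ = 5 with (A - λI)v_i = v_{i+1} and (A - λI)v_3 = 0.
We seek v_1 ∈ ker((A - 5I)^3) \ ker((A - 5I)^2), then set v_{i+1} = (A - 5I) v_i.

One such chain is v_1 = [[0, -1, 2]]^T, v_2 = [[0, 0, 1]]^T, v_3 = [[1, 1, -2]]^T. Check: (A - 5I) v_3 = [[0, 0, 0]]^T = 0.

v_1 = [[0, -1, 2]]^T, v_2 = [[0, 0, 1]]^T, v_3 = [[1, 1, -2]]^T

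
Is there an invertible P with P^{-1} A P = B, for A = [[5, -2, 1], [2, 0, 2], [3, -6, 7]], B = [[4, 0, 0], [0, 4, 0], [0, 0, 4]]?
Both have characteristic polynomial (x - 4)^3, but the minimal polynomial of A is (x - 4)^2 while the minimal polynomial of B is x - 4. The minimal polynomial is a similarity invariant, so A and B are not similar.

No.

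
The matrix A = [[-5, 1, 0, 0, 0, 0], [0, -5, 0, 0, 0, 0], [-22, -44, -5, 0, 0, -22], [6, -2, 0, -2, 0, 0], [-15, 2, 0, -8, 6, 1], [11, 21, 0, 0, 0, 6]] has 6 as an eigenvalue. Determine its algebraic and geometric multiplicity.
algebraic multiplicity 2, geometric multiplicity 1

The characteristic polynomial is (x - 6)^2(x + 2)(x + 5)^3, so the factor x - 6 appears with exponent 2: the algebraic multiplicity is 2.

rank(A - 6I) = 5, so the eigenspace has dimension 6 - 5 = 1: the geometric multiplicity is 1.

Since 1 < 2, A is not diagonalizable.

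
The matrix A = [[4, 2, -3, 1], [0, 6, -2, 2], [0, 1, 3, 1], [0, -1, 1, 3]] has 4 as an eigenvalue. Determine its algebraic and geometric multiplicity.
The characteristic polynomial is (x - 4)^4, so the factor x - 4 appears with exponent 4: the algebraic multiplicity is 4.

rank(A - 4I) = 2, so the eigenspace has dimension 4 - 2 = 2: the geometric multiplicity is 2.

Since 2 < 4, A is not diagonalizable.

algebraic multiplicity 4, geometric multiplicity 2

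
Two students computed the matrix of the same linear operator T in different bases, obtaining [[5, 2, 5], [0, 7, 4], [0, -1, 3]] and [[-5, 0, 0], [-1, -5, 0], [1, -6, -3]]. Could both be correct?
No.

trace(A) = 15 but trace(B) = -13. The trace is a similarity invariant, so A and B are not similar.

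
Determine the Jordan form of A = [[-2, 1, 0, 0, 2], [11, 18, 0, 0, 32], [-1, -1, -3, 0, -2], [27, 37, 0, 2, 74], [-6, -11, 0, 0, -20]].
J = [[-3, 1, 0, 0, 0], [0, -3, 0, 0, 0], [0, 0, -3, 0, 0], [0, 0, 0, 2, 0], [0, 0, 0, 0, 2]]

The characteristic polynomial is det(xI - A) = (x - 2)^2(x + 3)^3, so the eigenvalues are -3 (algebraic multiplicity 3), 2 (algebraic multiplicity 2).

For λ = -3: rank(A + 3I) = 3, rank((A + 3I)^2) = 2. The eigenspace has dimension 5 - 3 = 2, so there are 2 Jordan blocks; the rank sequence gives block sizes [2, 1].

For λ = 2: rank(A - 2I) = 3. The eigenspace has dimension 5 - 3 = 2, so there are 2 Jordan blocks; the rank sequence gives block sizes [1, 1].

Assembling the blocks gives the Jordan form J above.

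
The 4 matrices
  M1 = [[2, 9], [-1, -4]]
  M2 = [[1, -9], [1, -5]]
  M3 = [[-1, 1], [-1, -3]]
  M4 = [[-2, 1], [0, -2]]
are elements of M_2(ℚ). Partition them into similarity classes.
2 classes: {M1}, {M2, M3, M4}

Characteristic polynomials: χ_{M1} = (x + 1)^2, χ_{M2} = (x + 2)^2, χ_{M3} = (x + 2)^2, χ_{M4} = (x + 2)^2.

{M1}: invariant factors (x + 1)^2.

{M2, M3, M4}: invariant factors (x + 2)^2.

Matrices are similar if and only if their invariant-factor lists agree; the partition into similarity classes is {M1}, {M2, M3, M4}.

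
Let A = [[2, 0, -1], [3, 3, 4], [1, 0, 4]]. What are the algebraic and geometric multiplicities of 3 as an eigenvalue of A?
algebraic multiplicity 3, geometric multiplicity 1

The characteristic polynomial is (x - 3)^3, so the factor x - 3 appears with exponent 3: the algebraic multiplicity is 3.

rank(A - 3I) = 2, so the eigenspace has dimension 3 - 2 = 1: the geometric multiplicity is 1.

Since 1 < 3, A is not diagonalizable.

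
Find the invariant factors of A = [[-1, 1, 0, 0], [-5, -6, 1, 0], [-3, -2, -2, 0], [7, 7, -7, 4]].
(x - 4)(x + 3)^3

The Jordan structure of A has elementary divisors (x + 3)^3, (x - 4). Arranging the block sizes at each eigenvalue in decreasing order and taking row products gives the invariant factors.

Invariant factors (smallest first, each dividing the next): (x - 4)(x + 3)^3.

Check: the last factor (x - 4)(x + 3)^3 is the minimal polynomial, and the product (x - 4)(x + 3)^3 is the characteristic polynomial.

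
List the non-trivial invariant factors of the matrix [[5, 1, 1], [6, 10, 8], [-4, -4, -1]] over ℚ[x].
The Jordan structure of A has elementary divisors (x - 4), (x - 5)^2. Arranging the block sizes at each eigenvalue in decreasing order and taking row products gives the invariant factors.

Invariant factors (smallest first, each dividing the next): (x - 5)^2(x - 4).

Check: the last factor (x - 5)^2(x - 4) is the minimal polynomial, and the product (x - 5)^2(x - 4) is the characteristic polynomial.

(x - 5)^2(x - 4)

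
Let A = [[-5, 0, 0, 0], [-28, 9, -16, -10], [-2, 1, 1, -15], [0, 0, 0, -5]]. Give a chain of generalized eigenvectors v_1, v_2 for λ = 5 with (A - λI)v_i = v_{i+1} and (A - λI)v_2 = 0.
We seek v_1 ∈ ker((A - 5I)^2) \ ker(A - 5I), then set v_{i+1} = (A - 5I) v_i.

One such chain is v_1 = [[0, 1, 0, 0]]^T, v_2 = [[0, 4, 1, 0]]^T. Check: (A - 5I) v_2 = [[0, 0, 0, 0]]^T = 0.

v_1 = [[0, 1, 0, 0]]^T, v_2 = [[0, 4, 1, 0]]^T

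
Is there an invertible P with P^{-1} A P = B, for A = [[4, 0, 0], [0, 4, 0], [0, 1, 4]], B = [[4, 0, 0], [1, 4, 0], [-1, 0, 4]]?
Two matrices over a field are similar if and only if they have the same invariant factors.

Both A and B have characteristic polynomial (x - 4)^3 and minimal polynomial (x - 4)^2. Computing further, both have invariant factors x - 4, (x - 4)^2. Hence A and B are similar.

Yes.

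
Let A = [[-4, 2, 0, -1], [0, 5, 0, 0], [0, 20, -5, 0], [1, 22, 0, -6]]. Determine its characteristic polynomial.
χ_A(x) = (x - 5)(x + 5)^3

xI - A = [[x + 4, -2, 0, 1], [0, x - 5, 0, 0], [0, -20, x + 5, 0], [-1, -22, 0, x + 6]].

Expanding det(xI - A) along the first row:
det(xI - A) = + (x + 4)·det([[x - 5, 0, 0], [-20, x + 5, 0], [-22, 0, x + 6]]) - (-2)·det([[0, 0, 0], [0, x + 5, 0], [-1, 0, x + 6]]) + (0)·det([[0, x - 5, 0], [0, -20, 0], [-1, -22, x + 6]]) - (1)·det([[0, x - 5, 0], [0, -20, x + 5], [-1, -22, 0]]).

Evaluating gives χ_A(x) = x^4 + 10x^3 - 250x - 625 = (x - 5)(x + 5)^3.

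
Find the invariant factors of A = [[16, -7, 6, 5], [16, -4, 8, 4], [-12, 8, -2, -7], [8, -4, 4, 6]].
(x - 4)^2, (x - 4)^2

The Jordan structure of A has elementary divisors (x - 4)^2, (x - 4)^2. Arranging the block sizes at each eigenvalue in decreasing order and taking row products gives the invariant factors.

Invariant factors (smallest first, each dividing the next): (x - 4)^2, (x - 4)^2.

Check: the last factor (x - 4)^2 is the minimal polynomial, and the product (x - 4)^4 is the characteristic polynomial.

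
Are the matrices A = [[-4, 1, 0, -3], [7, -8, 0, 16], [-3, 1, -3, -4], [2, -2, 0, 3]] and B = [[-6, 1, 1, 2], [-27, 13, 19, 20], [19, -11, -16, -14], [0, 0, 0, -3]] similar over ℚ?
Two matrices over a field are similar if and only if they have the same invariant factors.

Both A and B have characteristic polynomial (x + 3)^4 and minimal polynomial (x + 3)^3. Computing further, both have invariant factors x + 3, (x + 3)^3. Hence A and B are similar.

Yes.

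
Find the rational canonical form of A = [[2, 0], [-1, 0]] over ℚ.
R = [[0, 0], [1, 2]]

The invariant factors of A (the non-unit diagonal entries of the Smith normal form of xI - A over ℚ[x]) are x(x - 2), each dividing the next. The characteristic polynomial is their product, x(x - 2).

The rational canonical form is the block-diagonal matrix of companion matrices C(f_i):
R = [[0, 0], [1, 2]].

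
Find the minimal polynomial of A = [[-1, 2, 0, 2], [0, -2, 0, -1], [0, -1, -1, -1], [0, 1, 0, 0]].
The characteristic polynomial factors as (x + 1)^4. The minimal polynomial is ∏(x - λ)^{k_λ} where k_λ is the size of the largest Jordan block at λ.

For λ = -1: rank(A + I) = 1, and the largest Jordan block has size 2 (the smallest k with rank((A + I)^k) = rank((A + I)^(k+1))).

So m_A(x) = (x + 1)^2.

m_A(x) = (x + 1)^2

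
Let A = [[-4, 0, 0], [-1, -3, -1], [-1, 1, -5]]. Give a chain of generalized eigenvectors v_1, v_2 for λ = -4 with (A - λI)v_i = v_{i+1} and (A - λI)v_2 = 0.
v_1 = [[0, 1, 0]]^T, v_2 = [[0, 1, 1]]^T

We seek v_1 ∈ ker((A + 4I)^2) \ ker(A + 4I), then set v_{i+1} = (A + 4I) v_i.

One such chain is v_1 = [[0, 1, 0]]^T, v_2 = [[0, 1, 1]]^T. Check: (A + 4I) v_2 = [[0, 0, 0]]^T = 0.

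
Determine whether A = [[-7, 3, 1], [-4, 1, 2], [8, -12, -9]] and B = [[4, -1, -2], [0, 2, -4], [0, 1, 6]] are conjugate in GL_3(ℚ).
No.

trace(A) = -15 but trace(B) = 12. The trace is a similarity invariant, so A and B are not similar.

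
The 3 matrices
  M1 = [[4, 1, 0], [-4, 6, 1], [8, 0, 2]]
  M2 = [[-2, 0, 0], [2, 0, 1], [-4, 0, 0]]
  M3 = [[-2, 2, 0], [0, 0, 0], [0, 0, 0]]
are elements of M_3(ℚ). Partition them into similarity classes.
3 classes: {M1}, {M2}, {M3}

Characteristic polynomials: χ_{M1} = (x - 4)^3, χ_{M2} = x^2(x + 2), χ_{M3} = x^2(x + 2).

{M1}: invariant factors (x - 4)^3.

{M2}: invariant factors x^2(x + 2).

{M3}: invariant factors x, x(x + 2).

Matrices are similar if and only if their invariant-factor lists agree; the partition into similarity classes is {M1}, {M2}, {M3}.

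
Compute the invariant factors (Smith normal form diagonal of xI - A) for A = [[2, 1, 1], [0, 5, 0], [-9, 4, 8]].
(x - 5)^3

The Jordan structure of A has elementary divisors (x - 5)^3. Arranging the block sizes at each eigenvalue in decreasing order and taking row products gives the invariant factors.

Invariant factors (smallest first, each dividing the next): (x - 5)^3.

Check: the last factor (x - 5)^3 is the minimal polynomial, and the product (x - 5)^3 is the characteristic polynomial.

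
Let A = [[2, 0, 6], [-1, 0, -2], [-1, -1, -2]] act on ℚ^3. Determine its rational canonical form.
R = [[0, 0, 2], [1, 0, 0], [0, 1, 0]]

The invariant factors of A (the non-unit diagonal entries of the Smith normal form of xI - A over ℚ[x]) are x^3 - 2, each dividing the next. The characteristic polynomial is their product, x^3 - 2.

The rational canonical form is the block-diagonal matrix of companion matrices C(f_i):
R = [[0, 0, 2], [1, 0, 0], [0, 1, 0]].

Note the characteristic polynomial does not split into linear factors over ℚ, so A has no Jordan form over ℚ; the rational canonical form exists over any field.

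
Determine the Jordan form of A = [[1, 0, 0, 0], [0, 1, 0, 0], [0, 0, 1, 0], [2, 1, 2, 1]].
J = [[1, 1, 0, 0], [0, 1, 0, 0], [0, 0, 1, 0], [0, 0, 0, 1]]

The characteristic polynomial is det(xI - A) = (x - 1)^4, so the eigenvalues are 1 (algebraic multiplicity 4).

For λ = 1: rank(A - I) = 1, rank((A - I)^2) = 0. The eigenspace has dimension 4 - 1 = 3, so there are 3 Jordan blocks; the rank sequence gives block sizes [2, 1, 1].

Assembling the blocks gives the Jordan form J above.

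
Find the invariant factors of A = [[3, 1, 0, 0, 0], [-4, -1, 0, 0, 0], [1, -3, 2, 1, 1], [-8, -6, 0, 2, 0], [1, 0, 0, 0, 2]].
x - 2, (x - 2)^2(x - 1)^2

The Jordan structure of A has elementary divisors (x - 1)^2, (x - 2)^2, (x - 2). Arranging the block sizes at each eigenvalue in decreasing order and taking row products gives the invariant factors.

Invariant factors (smallest first, each dividing the next): x - 2, (x - 2)^2(x - 1)^2.

Check: the last factor (x - 2)^2(x - 1)^2 is the minimal polynomial, and the product (x - 2)^3(x - 1)^2 is the characteristic polynomial.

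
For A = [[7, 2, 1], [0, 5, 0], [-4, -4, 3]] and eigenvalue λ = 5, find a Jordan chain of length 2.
We seek v_1 ∈ ker((A - 5I)^2) \ ker(A - 5I), then set v_{i+1} = (A - 5I) v_i.

One such chain is v_1 = [[1, 1, -3]]^T, v_2 = [[1, 0, -2]]^T. Check: (A - 5I) v_2 = [[0, 0, 0]]^T = 0.

v_1 = [[1, 1, -3]]^T, v_2 = [[1, 0, -2]]^T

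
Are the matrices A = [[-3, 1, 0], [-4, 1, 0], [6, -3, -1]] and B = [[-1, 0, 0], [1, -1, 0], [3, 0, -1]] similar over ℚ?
Yes.

Two matrices over a field are similar if and only if they have the same invariant factors.

Both A and B have characteristic polynomial (x + 1)^3 and minimal polynomial (x + 1)^2. Computing further, both have invariant factors x + 1, (x + 1)^2. Hence A and B are similar.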